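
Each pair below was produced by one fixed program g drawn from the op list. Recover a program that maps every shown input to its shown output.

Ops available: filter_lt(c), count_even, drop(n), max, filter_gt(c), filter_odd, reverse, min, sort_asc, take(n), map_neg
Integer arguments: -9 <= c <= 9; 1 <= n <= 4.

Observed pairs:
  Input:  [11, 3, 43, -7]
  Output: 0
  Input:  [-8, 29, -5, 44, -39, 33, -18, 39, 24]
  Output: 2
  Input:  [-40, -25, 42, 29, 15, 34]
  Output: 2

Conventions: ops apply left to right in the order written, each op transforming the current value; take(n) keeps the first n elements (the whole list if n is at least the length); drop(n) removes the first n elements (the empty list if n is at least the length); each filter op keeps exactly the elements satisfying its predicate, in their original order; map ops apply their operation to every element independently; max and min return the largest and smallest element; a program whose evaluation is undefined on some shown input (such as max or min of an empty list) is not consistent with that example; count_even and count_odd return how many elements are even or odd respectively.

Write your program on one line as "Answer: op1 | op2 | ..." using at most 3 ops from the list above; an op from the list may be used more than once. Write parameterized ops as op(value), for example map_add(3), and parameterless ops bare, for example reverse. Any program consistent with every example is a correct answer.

take(4) | count_even

Check, running the answer program on each example:
  [11, 3, 43, -7] -> [11, 3, 43, -7] -> 0
  [-8, 29, -5, 44, -39, 33, -18, 39, 24] -> [-8, 29, -5, 44] -> 2
  [-40, -25, 42, 29, 15, 34] -> [-40, -25, 42, 29] -> 2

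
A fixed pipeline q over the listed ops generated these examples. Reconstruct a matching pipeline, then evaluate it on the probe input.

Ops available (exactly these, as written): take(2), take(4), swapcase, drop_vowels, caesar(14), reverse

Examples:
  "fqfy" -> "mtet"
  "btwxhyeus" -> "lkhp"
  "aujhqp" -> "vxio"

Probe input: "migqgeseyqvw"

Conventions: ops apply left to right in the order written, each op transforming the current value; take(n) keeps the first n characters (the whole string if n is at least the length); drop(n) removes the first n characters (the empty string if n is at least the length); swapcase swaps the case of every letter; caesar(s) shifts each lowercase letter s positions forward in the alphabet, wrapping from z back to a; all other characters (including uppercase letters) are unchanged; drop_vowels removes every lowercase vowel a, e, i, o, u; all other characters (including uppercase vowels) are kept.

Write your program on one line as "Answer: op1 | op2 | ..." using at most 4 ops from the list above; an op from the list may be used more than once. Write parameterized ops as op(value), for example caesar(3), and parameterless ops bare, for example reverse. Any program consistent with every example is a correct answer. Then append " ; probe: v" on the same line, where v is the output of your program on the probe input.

caesar(14) | take(4) | reverse ; probe: "euwa"

Check, running the answer program on each example:
  "fqfy" -> "tetm" -> "tetm" -> "mtet"
  "btwxhyeus" -> "phklvmsig" -> "phkl" -> "lkhp"
  "aujhqp" -> "oixved" -> "oixv" -> "vxio"
  probe: "migqgeseyqvw" -> "awueusgsmejk" -> "awue" -> "euwa"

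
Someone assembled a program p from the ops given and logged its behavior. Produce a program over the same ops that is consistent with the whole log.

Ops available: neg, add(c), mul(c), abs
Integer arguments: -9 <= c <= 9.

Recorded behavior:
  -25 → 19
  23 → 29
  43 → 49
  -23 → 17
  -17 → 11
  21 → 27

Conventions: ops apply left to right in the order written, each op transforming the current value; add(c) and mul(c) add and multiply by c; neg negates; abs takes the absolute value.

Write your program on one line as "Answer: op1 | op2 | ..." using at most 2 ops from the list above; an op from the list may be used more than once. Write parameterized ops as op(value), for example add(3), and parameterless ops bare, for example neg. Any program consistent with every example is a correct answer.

add(6) | abs

Check, running the answer program on each example:
  -25 -> -19 -> 19
  23 -> 29 -> 29
  43 -> 49 -> 49
  -23 -> -17 -> 17
  -17 -> -11 -> 11
  21 -> 27 -> 27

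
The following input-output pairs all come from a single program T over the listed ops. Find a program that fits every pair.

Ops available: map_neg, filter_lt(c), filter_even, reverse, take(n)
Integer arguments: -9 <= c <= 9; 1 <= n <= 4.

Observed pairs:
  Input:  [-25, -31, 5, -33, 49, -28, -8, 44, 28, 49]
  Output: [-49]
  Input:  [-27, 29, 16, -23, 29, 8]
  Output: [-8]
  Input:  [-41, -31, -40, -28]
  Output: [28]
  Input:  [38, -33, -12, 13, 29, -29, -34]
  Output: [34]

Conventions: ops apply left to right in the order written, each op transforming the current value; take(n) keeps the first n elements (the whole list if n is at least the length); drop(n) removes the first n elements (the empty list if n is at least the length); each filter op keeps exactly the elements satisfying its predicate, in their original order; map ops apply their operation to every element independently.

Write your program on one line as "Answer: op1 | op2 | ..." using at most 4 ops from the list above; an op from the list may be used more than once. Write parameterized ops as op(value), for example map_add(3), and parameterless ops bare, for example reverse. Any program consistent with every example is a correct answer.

reverse | take(1) | map_neg

Check, running the answer program on each example:
  [-25, -31, 5, -33, 49, -28, -8, 44, 28, 49] -> [49, 28, 44, -8, -28, 49, -33, 5, -31, -25] -> [49] -> [-49]
  [-27, 29, 16, -23, 29, 8] -> [8, 29, -23, 16, 29, -27] -> [8] -> [-8]
  [-41, -31, -40, -28] -> [-28, -40, -31, -41] -> [-28] -> [28]
  [38, -33, -12, 13, 29, -29, -34] -> [-34, -29, 29, 13, -12, -33, 38] -> [-34] -> [34]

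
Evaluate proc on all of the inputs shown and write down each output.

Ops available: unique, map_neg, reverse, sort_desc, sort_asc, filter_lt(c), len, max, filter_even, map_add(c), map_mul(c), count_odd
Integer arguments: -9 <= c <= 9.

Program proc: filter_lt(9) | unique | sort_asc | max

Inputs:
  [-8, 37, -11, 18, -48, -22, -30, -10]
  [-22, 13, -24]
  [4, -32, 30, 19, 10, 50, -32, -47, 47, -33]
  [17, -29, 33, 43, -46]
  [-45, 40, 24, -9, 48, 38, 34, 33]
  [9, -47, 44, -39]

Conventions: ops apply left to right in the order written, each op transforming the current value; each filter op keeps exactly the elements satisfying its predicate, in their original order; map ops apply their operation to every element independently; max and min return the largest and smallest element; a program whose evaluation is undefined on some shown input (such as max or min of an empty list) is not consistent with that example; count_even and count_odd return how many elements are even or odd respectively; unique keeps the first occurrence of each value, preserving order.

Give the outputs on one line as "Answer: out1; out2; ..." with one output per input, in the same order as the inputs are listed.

-8; -22; 4; -29; -9; -39

Execution, op by op:
  [-8, 37, -11, 18, -48, -22, -30, -10] -> [-8, -11, -48, -22, -30, -10] -> [-8, -11, -48, -22, -30, -10] -> [-48, -30, -22, -11, -10, -8] -> -8
  [-22, 13, -24] -> [-22, -24] -> [-22, -24] -> [-24, -22] -> -22
  [4, -32, 30, 19, 10, 50, -32, -47, 47, -33] -> [4, -32, -32, -47, -33] -> [4, -32, -47, -33] -> [-47, -33, -32, 4] -> 4
  [17, -29, 33, 43, -46] -> [-29, -46] -> [-29, -46] -> [-46, -29] -> -29
  [-45, 40, 24, -9, 48, 38, 34, 33] -> [-45, -9] -> [-45, -9] -> [-45, -9] -> -9
  [9, -47, 44, -39] -> [-47, -39] -> [-47, -39] -> [-47, -39] -> -39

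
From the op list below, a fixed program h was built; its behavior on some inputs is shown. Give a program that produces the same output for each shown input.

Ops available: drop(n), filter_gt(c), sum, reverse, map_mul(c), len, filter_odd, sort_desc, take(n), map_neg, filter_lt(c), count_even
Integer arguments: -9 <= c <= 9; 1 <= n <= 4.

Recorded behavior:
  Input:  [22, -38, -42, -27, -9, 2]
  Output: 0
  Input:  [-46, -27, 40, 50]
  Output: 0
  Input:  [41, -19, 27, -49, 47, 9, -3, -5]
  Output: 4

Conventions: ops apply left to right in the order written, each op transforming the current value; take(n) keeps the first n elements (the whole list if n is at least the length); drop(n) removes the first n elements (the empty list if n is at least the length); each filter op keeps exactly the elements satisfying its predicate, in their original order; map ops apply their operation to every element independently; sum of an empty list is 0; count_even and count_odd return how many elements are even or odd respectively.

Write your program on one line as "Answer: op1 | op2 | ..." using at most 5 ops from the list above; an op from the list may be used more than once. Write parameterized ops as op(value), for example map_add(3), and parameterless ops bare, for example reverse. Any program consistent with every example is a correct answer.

filter_odd | sort_desc | filter_gt(4) | len

Check, running the answer program on each example:
  [22, -38, -42, -27, -9, 2] -> [-27, -9] -> [-9, -27] -> [] -> 0
  [-46, -27, 40, 50] -> [-27] -> [-27] -> [] -> 0
  [41, -19, 27, -49, 47, 9, -3, -5] -> [41, -19, 27, -49, 47, 9, -3, -5] -> [47, 41, 27, 9, -3, -5, -19, -49] -> [47, 41, 27, 9] -> 4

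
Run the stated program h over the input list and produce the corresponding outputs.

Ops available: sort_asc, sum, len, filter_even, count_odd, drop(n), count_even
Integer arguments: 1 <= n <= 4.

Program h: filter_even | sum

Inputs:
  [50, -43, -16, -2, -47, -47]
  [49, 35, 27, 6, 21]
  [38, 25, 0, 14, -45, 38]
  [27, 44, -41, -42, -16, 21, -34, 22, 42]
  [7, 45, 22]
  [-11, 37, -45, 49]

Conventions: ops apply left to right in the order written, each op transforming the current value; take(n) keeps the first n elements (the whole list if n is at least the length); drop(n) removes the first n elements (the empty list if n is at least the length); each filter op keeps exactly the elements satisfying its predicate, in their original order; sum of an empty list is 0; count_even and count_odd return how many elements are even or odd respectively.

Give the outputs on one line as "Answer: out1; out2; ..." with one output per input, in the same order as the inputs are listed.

32; 6; 90; 16; 22; 0

Execution, op by op:
  [50, -43, -16, -2, -47, -47] -> [50, -16, -2] -> 32
  [49, 35, 27, 6, 21] -> [6] -> 6
  [38, 25, 0, 14, -45, 38] -> [38, 0, 14, 38] -> 90
  [27, 44, -41, -42, -16, 21, -34, 22, 42] -> [44, -42, -16, -34, 22, 42] -> 16
  [7, 45, 22] -> [22] -> 22
  [-11, 37, -45, 49] -> [] -> 0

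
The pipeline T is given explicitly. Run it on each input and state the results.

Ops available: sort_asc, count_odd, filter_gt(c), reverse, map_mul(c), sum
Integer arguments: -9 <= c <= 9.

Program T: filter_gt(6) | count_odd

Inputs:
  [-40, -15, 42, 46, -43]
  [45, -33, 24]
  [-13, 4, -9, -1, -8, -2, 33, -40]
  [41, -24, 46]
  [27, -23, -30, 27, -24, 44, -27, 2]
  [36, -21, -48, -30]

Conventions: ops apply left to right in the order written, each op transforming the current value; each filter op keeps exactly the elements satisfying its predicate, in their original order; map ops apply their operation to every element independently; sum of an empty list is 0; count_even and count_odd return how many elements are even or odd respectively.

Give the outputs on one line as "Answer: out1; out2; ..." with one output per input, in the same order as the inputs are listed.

Execution, op by op:
  [-40, -15, 42, 46, -43] -> [42, 46] -> 0
  [45, -33, 24] -> [45, 24] -> 1
  [-13, 4, -9, -1, -8, -2, 33, -40] -> [33] -> 1
  [41, -24, 46] -> [41, 46] -> 1
  [27, -23, -30, 27, -24, 44, -27, 2] -> [27, 27, 44] -> 2
  [36, -21, -48, -30] -> [36] -> 0

0; 1; 1; 1; 2; 0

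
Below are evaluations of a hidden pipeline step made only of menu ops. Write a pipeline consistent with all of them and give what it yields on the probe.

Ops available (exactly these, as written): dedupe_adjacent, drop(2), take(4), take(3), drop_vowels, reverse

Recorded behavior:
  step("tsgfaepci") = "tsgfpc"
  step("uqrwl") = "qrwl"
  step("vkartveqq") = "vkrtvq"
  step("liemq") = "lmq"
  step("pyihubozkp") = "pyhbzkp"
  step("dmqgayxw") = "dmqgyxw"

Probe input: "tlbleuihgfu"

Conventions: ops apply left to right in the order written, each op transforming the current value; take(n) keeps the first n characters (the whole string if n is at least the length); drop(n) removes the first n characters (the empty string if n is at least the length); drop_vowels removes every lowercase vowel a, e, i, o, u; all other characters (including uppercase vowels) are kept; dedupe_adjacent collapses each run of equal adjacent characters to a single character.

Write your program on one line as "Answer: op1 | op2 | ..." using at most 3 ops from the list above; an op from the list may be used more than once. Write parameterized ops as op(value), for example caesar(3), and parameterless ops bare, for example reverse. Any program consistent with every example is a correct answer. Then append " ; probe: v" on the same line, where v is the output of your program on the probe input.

drop_vowels | dedupe_adjacent ; probe: "tlblhgf"

Check, running the answer program on each example:
  "tsgfaepci" -> "tsgfpc" -> "tsgfpc"
  "uqrwl" -> "qrwl" -> "qrwl"
  "vkartveqq" -> "vkrtvqq" -> "vkrtvq"
  "liemq" -> "lmq" -> "lmq"
  "pyihubozkp" -> "pyhbzkp" -> "pyhbzkp"
  "dmqgayxw" -> "dmqgyxw" -> "dmqgyxw"
  probe: "tlbleuihgfu" -> "tlblhgf" -> "tlblhgf"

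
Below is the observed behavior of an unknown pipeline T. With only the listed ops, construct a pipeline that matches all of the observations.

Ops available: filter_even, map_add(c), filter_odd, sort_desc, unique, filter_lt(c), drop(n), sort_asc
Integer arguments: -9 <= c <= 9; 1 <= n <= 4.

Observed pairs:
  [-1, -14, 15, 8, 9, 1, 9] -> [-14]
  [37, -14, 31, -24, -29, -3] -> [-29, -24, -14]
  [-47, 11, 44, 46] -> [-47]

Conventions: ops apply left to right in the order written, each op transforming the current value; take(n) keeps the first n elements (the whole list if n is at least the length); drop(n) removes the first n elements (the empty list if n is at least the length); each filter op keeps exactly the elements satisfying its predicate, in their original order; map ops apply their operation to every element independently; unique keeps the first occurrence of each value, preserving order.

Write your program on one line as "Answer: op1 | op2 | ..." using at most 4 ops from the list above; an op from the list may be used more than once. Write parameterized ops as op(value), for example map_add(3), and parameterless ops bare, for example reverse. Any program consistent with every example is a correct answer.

unique | filter_lt(-9) | sort_asc

Check, running the answer program on each example:
  [-1, -14, 15, 8, 9, 1, 9] -> [-1, -14, 15, 8, 9, 1] -> [-14] -> [-14]
  [37, -14, 31, -24, -29, -3] -> [37, -14, 31, -24, -29, -3] -> [-14, -24, -29] -> [-29, -24, -14]
  [-47, 11, 44, 46] -> [-47, 11, 44, 46] -> [-47] -> [-47]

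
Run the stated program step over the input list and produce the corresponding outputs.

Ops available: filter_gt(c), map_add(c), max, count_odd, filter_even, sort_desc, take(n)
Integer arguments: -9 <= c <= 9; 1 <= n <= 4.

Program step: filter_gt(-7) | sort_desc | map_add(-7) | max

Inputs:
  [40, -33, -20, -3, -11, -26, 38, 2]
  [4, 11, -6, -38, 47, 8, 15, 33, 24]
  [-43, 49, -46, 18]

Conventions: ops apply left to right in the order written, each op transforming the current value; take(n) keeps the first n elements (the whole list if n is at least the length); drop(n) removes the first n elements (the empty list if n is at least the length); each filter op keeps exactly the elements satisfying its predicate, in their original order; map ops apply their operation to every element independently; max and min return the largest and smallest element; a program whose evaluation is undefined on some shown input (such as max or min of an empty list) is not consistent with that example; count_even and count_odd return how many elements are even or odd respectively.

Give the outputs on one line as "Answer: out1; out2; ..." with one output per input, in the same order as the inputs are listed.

Execution, op by op:
  [40, -33, -20, -3, -11, -26, 38, 2] -> [40, -3, 38, 2] -> [40, 38, 2, -3] -> [33, 31, -5, -10] -> 33
  [4, 11, -6, -38, 47, 8, 15, 33, 24] -> [4, 11, -6, 47, 8, 15, 33, 24] -> [47, 33, 24, 15, 11, 8, 4, -6] -> [40, 26, 17, 8, 4, 1, -3, -13] -> 40
  [-43, 49, -46, 18] -> [49, 18] -> [49, 18] -> [42, 11] -> 42

33; 40; 42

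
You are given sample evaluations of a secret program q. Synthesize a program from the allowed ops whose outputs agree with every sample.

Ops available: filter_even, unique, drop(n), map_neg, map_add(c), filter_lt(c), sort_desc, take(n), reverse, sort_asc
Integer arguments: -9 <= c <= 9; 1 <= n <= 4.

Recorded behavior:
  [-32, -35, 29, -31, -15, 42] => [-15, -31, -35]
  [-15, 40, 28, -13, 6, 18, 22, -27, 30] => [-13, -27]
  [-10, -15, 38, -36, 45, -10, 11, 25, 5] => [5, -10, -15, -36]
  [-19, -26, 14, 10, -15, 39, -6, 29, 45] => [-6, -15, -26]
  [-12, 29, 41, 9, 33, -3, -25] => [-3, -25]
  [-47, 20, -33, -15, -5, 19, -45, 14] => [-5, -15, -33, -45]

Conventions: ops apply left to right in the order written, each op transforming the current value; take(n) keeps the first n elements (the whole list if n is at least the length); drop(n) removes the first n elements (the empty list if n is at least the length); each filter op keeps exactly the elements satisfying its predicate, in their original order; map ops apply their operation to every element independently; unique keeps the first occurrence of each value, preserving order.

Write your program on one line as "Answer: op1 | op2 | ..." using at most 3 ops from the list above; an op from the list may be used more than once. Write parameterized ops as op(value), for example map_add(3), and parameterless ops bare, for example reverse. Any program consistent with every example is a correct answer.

filter_lt(6) | drop(1) | sort_desc

Check, running the answer program on each example:
  [-32, -35, 29, -31, -15, 42] -> [-32, -35, -31, -15] -> [-35, -31, -15] -> [-15, -31, -35]
  [-15, 40, 28, -13, 6, 18, 22, -27, 30] -> [-15, -13, -27] -> [-13, -27] -> [-13, -27]
  [-10, -15, 38, -36, 45, -10, 11, 25, 5] -> [-10, -15, -36, -10, 5] -> [-15, -36, -10, 5] -> [5, -10, -15, -36]
  [-19, -26, 14, 10, -15, 39, -6, 29, 45] -> [-19, -26, -15, -6] -> [-26, -15, -6] -> [-6, -15, -26]
  [-12, 29, 41, 9, 33, -3, -25] -> [-12, -3, -25] -> [-3, -25] -> [-3, -25]
  [-47, 20, -33, -15, -5, 19, -45, 14] -> [-47, -33, -15, -5, -45] -> [-33, -15, -5, -45] -> [-5, -15, -33, -45]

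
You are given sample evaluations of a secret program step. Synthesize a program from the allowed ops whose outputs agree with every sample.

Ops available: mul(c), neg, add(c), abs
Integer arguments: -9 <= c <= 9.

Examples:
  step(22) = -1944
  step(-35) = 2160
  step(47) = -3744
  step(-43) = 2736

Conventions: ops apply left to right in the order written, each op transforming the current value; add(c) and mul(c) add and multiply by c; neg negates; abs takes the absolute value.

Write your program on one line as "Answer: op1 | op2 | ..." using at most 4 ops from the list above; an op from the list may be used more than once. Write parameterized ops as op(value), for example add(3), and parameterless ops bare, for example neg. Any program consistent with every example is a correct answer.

add(5) | mul(4) | mul(6) | mul(-3)

Check, running the answer program on each example:
  22 -> 27 -> 108 -> 648 -> -1944
  -35 -> -30 -> -120 -> -720 -> 2160
  47 -> 52 -> 208 -> 1248 -> -3744
  -43 -> -38 -> -152 -> -912 -> 2736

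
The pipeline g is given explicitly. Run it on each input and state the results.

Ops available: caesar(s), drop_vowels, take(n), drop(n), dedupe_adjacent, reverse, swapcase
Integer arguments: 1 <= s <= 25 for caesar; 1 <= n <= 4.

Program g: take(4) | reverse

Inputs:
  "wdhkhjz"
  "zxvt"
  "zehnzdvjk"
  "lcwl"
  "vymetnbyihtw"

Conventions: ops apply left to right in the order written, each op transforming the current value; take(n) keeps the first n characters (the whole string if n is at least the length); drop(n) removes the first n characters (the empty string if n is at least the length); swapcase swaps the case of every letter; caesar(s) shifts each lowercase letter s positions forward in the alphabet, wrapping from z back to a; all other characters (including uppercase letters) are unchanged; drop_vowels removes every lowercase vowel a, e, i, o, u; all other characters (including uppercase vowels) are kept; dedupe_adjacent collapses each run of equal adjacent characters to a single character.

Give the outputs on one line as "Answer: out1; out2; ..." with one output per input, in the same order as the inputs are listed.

"khdw"; "tvxz"; "nhez"; "lwcl"; "emyv"

Execution, op by op:
  "wdhkhjz" -> "wdhk" -> "khdw"
  "zxvt" -> "zxvt" -> "tvxz"
  "zehnzdvjk" -> "zehn" -> "nhez"
  "lcwl" -> "lcwl" -> "lwcl"
  "vymetnbyihtw" -> "vyme" -> "emyv"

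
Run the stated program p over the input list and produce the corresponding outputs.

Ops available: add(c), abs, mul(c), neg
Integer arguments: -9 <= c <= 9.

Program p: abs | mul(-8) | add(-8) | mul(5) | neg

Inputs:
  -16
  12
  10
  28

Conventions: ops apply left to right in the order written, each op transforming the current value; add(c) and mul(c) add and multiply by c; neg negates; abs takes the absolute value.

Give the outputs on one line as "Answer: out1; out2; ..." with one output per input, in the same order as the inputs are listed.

680; 520; 440; 1160

Execution, op by op:
  -16 -> 16 -> -128 -> -136 -> -680 -> 680
  12 -> 12 -> -96 -> -104 -> -520 -> 520
  10 -> 10 -> -80 -> -88 -> -440 -> 440
  28 -> 28 -> -224 -> -232 -> -1160 -> 1160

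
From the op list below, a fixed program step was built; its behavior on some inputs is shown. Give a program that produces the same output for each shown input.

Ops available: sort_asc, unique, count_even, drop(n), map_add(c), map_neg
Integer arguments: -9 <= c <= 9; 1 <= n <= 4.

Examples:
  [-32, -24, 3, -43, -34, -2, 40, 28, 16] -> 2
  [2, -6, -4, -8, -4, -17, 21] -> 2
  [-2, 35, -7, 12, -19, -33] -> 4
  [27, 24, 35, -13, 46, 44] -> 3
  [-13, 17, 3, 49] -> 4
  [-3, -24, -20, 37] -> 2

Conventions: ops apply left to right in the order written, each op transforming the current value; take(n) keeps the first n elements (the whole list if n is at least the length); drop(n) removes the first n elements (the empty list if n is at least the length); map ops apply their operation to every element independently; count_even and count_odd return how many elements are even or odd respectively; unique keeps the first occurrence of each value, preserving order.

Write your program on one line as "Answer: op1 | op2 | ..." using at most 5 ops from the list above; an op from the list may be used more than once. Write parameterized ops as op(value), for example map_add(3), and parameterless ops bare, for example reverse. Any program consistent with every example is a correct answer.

map_neg | sort_asc | map_add(3) | map_neg | count_even

Check, running the answer program on each example:
  [-32, -24, 3, -43, -34, -2, 40, 28, 16] -> [32, 24, -3, 43, 34, 2, -40, -28, -16] -> [-40, -28, -16, -3, 2, 24, 32, 34, 43] -> [-37, -25, -13, 0, 5, 27, 35, 37, 46] -> [37, 25, 13, 0, -5, -27, -35, -37, -46] -> 2
  [2, -6, -4, -8, -4, -17, 21] -> [-2, 6, 4, 8, 4, 17, -21] -> [-21, -2, 4, 4, 6, 8, 17] -> [-18, 1, 7, 7, 9, 11, 20] -> [18, -1, -7, -7, -9, -11, -20] -> 2
  [-2, 35, -7, 12, -19, -33] -> [2, -35, 7, -12, 19, 33] -> [-35, -12, 2, 7, 19, 33] -> [-32, -9, 5, 10, 22, 36] -> [32, 9, -5, -10, -22, -36] -> 4
  [27, 24, 35, -13, 46, 44] -> [-27, -24, -35, 13, -46, -44] -> [-46, -44, -35, -27, -24, 13] -> [-43, -41, -32, -24, -21, 16] -> [43, 41, 32, 24, 21, -16] -> 3
  [-13, 17, 3, 49] -> [13, -17, -3, -49] -> [-49, -17, -3, 13] -> [-46, -14, 0, 16] -> [46, 14, 0, -16] -> 4
  [-3, -24, -20, 37] -> [3, 24, 20, -37] -> [-37, 3, 20, 24] -> [-34, 6, 23, 27] -> [34, -6, -23, -27] -> 2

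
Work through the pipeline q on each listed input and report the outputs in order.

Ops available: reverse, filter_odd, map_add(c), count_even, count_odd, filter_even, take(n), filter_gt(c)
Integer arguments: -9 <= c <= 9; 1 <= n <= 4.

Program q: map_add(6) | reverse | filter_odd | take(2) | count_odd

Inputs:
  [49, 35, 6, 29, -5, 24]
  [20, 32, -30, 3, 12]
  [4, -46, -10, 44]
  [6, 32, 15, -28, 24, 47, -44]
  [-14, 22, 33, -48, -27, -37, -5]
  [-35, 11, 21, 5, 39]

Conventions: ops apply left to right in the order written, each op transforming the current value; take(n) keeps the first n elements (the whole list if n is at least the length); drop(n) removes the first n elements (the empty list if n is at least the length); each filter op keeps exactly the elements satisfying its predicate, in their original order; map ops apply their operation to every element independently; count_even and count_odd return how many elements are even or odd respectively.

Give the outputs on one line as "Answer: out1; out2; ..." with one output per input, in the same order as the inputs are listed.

2; 1; 0; 2; 2; 2

Execution, op by op:
  [49, 35, 6, 29, -5, 24] -> [55, 41, 12, 35, 1, 30] -> [30, 1, 35, 12, 41, 55] -> [1, 35, 41, 55] -> [1, 35] -> 2
  [20, 32, -30, 3, 12] -> [26, 38, -24, 9, 18] -> [18, 9, -24, 38, 26] -> [9] -> [9] -> 1
  [4, -46, -10, 44] -> [10, -40, -4, 50] -> [50, -4, -40, 10] -> [] -> [] -> 0
  [6, 32, 15, -28, 24, 47, -44] -> [12, 38, 21, -22, 30, 53, -38] -> [-38, 53, 30, -22, 21, 38, 12] -> [53, 21] -> [53, 21] -> 2
  [-14, 22, 33, -48, -27, -37, -5] -> [-8, 28, 39, -42, -21, -31, 1] -> [1, -31, -21, -42, 39, 28, -8] -> [1, -31, -21, 39] -> [1, -31] -> 2
  [-35, 11, 21, 5, 39] -> [-29, 17, 27, 11, 45] -> [45, 11, 27, 17, -29] -> [45, 11, 27, 17, -29] -> [45, 11] -> 2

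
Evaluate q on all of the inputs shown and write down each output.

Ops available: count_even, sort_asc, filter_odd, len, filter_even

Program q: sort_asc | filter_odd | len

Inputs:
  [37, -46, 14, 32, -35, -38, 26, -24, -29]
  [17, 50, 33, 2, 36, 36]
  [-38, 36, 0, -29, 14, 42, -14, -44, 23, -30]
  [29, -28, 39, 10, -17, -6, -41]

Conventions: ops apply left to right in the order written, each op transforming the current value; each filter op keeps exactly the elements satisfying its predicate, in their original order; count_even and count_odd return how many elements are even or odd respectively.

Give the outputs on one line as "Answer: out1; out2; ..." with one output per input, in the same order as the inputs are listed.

Execution, op by op:
  [37, -46, 14, 32, -35, -38, 26, -24, -29] -> [-46, -38, -35, -29, -24, 14, 26, 32, 37] -> [-35, -29, 37] -> 3
  [17, 50, 33, 2, 36, 36] -> [2, 17, 33, 36, 36, 50] -> [17, 33] -> 2
  [-38, 36, 0, -29, 14, 42, -14, -44, 23, -30] -> [-44, -38, -30, -29, -14, 0, 14, 23, 36, 42] -> [-29, 23] -> 2
  [29, -28, 39, 10, -17, -6, -41] -> [-41, -28, -17, -6, 10, 29, 39] -> [-41, -17, 29, 39] -> 4

3; 2; 2; 4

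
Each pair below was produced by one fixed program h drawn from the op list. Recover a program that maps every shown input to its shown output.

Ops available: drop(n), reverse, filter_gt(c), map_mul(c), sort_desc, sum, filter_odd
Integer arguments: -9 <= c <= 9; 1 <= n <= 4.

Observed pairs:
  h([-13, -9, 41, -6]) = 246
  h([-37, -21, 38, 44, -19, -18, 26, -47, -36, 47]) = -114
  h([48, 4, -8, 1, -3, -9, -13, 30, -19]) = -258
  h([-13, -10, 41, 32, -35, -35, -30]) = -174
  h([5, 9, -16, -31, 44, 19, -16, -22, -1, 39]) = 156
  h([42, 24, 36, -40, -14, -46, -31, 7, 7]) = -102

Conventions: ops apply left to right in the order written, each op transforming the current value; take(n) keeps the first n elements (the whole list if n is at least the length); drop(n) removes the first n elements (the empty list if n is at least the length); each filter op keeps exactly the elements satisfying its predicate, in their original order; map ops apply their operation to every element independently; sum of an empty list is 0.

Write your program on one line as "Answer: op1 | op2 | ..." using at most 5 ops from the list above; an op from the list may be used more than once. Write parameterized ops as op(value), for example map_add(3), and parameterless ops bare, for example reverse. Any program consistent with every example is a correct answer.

drop(2) | filter_odd | map_mul(6) | sum

Check, running the answer program on each example:
  [-13, -9, 41, -6] -> [41, -6] -> [41] -> [246] -> 246
  [-37, -21, 38, 44, -19, -18, 26, -47, -36, 47] -> [38, 44, -19, -18, 26, -47, -36, 47] -> [-19, -47, 47] -> [-114, -282, 282] -> -114
  [48, 4, -8, 1, -3, -9, -13, 30, -19] -> [-8, 1, -3, -9, -13, 30, -19] -> [1, -3, -9, -13, -19] -> [6, -18, -54, -78, -114] -> -258
  [-13, -10, 41, 32, -35, -35, -30] -> [41, 32, -35, -35, -30] -> [41, -35, -35] -> [246, -210, -210] -> -174
  [5, 9, -16, -31, 44, 19, -16, -22, -1, 39] -> [-16, -31, 44, 19, -16, -22, -1, 39] -> [-31, 19, -1, 39] -> [-186, 114, -6, 234] -> 156
  [42, 24, 36, -40, -14, -46, -31, 7, 7] -> [36, -40, -14, -46, -31, 7, 7] -> [-31, 7, 7] -> [-186, 42, 42] -> -102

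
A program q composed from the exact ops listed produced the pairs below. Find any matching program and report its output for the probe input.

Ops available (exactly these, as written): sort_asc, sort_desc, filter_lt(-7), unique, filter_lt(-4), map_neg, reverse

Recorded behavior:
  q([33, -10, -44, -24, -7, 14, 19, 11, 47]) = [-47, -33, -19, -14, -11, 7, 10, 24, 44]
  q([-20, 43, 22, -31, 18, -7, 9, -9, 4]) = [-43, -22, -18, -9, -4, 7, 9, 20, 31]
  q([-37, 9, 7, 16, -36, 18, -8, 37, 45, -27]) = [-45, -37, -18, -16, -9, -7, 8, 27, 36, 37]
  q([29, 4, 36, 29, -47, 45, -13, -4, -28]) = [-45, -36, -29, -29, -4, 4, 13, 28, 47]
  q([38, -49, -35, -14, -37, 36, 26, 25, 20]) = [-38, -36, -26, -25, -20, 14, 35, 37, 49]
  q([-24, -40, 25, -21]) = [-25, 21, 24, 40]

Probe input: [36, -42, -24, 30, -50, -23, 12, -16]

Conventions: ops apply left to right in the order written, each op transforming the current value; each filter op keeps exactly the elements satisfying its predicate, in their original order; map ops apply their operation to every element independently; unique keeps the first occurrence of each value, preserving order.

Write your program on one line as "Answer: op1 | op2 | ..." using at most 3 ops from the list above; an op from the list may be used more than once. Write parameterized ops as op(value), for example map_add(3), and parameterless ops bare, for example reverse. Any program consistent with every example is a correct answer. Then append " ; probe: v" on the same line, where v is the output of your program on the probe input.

map_neg | sort_desc | sort_asc ; probe: [-36, -30, -12, 16, 23, 24, 42, 50]

Check, running the answer program on each example:
  [33, -10, -44, -24, -7, 14, 19, 11, 47] -> [-33, 10, 44, 24, 7, -14, -19, -11, -47] -> [44, 24, 10, 7, -11, -14, -19, -33, -47] -> [-47, -33, -19, -14, -11, 7, 10, 24, 44]
  [-20, 43, 22, -31, 18, -7, 9, -9, 4] -> [20, -43, -22, 31, -18, 7, -9, 9, -4] -> [31, 20, 9, 7, -4, -9, -18, -22, -43] -> [-43, -22, -18, -9, -4, 7, 9, 20, 31]
  [-37, 9, 7, 16, -36, 18, -8, 37, 45, -27] -> [37, -9, -7, -16, 36, -18, 8, -37, -45, 27] -> [37, 36, 27, 8, -7, -9, -16, -18, -37, -45] -> [-45, -37, -18, -16, -9, -7, 8, 27, 36, 37]
  [29, 4, 36, 29, -47, 45, -13, -4, -28] -> [-29, -4, -36, -29, 47, -45, 13, 4, 28] -> [47, 28, 13, 4, -4, -29, -29, -36, -45] -> [-45, -36, -29, -29, -4, 4, 13, 28, 47]
  [38, -49, -35, -14, -37, 36, 26, 25, 20] -> [-38, 49, 35, 14, 37, -36, -26, -25, -20] -> [49, 37, 35, 14, -20, -25, -26, -36, -38] -> [-38, -36, -26, -25, -20, 14, 35, 37, 49]
  [-24, -40, 25, -21] -> [24, 40, -25, 21] -> [40, 24, 21, -25] -> [-25, 21, 24, 40]
  probe: [36, -42, -24, 30, -50, -23, 12, -16] -> [-36, 42, 24, -30, 50, 23, -12, 16] -> [50, 42, 24, 23, 16, -12, -30, -36] -> [-36, -30, -12, 16, 23, 24, 42, 50]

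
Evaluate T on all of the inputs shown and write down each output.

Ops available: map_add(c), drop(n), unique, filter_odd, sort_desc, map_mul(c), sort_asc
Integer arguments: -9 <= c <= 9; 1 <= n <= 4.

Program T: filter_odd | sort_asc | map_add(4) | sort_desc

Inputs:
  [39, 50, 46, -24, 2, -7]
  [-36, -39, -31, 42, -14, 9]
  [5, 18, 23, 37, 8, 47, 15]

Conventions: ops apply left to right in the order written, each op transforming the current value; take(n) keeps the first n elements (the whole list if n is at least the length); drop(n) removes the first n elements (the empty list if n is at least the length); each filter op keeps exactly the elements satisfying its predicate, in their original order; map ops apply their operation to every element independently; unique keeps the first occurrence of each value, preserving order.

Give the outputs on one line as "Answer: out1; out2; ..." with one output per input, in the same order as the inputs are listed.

Execution, op by op:
  [39, 50, 46, -24, 2, -7] -> [39, -7] -> [-7, 39] -> [-3, 43] -> [43, -3]
  [-36, -39, -31, 42, -14, 9] -> [-39, -31, 9] -> [-39, -31, 9] -> [-35, -27, 13] -> [13, -27, -35]
  [5, 18, 23, 37, 8, 47, 15] -> [5, 23, 37, 47, 15] -> [5, 15, 23, 37, 47] -> [9, 19, 27, 41, 51] -> [51, 41, 27, 19, 9]

[43, -3]; [13, -27, -35]; [51, 41, 27, 19, 9]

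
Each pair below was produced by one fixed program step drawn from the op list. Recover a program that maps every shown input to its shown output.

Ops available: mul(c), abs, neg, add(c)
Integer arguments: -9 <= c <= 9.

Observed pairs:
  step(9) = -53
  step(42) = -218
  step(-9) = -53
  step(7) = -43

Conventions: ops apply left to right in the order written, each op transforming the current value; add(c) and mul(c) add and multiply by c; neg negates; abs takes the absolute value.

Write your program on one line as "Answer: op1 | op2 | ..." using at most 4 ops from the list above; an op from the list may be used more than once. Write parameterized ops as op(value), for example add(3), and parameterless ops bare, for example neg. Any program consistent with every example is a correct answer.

abs | mul(5) | add(8) | neg

Check, running the answer program on each example:
  9 -> 9 -> 45 -> 53 -> -53
  42 -> 42 -> 210 -> 218 -> -218
  -9 -> 9 -> 45 -> 53 -> -53
  7 -> 7 -> 35 -> 43 -> -43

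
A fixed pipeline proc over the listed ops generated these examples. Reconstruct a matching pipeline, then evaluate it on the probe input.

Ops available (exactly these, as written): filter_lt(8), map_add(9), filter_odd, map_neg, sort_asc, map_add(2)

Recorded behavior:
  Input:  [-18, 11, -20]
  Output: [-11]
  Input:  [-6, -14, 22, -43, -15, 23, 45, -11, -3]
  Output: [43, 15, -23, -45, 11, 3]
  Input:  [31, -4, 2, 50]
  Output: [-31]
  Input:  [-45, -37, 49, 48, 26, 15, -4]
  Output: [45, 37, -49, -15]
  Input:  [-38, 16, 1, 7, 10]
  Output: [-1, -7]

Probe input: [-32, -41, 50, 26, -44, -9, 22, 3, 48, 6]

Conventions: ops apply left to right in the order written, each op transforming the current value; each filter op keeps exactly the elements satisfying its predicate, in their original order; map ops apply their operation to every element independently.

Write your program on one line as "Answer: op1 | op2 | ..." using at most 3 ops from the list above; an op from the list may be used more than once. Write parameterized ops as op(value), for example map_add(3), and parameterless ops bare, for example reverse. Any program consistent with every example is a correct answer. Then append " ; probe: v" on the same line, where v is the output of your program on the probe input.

map_neg | filter_odd ; probe: [41, 9, -3]

Check, running the answer program on each example:
  [-18, 11, -20] -> [18, -11, 20] -> [-11]
  [-6, -14, 22, -43, -15, 23, 45, -11, -3] -> [6, 14, -22, 43, 15, -23, -45, 11, 3] -> [43, 15, -23, -45, 11, 3]
  [31, -4, 2, 50] -> [-31, 4, -2, -50] -> [-31]
  [-45, -37, 49, 48, 26, 15, -4] -> [45, 37, -49, -48, -26, -15, 4] -> [45, 37, -49, -15]
  [-38, 16, 1, 7, 10] -> [38, -16, -1, -7, -10] -> [-1, -7]
  probe: [-32, -41, 50, 26, -44, -9, 22, 3, 48, 6] -> [32, 41, -50, -26, 44, 9, -22, -3, -48, -6] -> [41, 9, -3]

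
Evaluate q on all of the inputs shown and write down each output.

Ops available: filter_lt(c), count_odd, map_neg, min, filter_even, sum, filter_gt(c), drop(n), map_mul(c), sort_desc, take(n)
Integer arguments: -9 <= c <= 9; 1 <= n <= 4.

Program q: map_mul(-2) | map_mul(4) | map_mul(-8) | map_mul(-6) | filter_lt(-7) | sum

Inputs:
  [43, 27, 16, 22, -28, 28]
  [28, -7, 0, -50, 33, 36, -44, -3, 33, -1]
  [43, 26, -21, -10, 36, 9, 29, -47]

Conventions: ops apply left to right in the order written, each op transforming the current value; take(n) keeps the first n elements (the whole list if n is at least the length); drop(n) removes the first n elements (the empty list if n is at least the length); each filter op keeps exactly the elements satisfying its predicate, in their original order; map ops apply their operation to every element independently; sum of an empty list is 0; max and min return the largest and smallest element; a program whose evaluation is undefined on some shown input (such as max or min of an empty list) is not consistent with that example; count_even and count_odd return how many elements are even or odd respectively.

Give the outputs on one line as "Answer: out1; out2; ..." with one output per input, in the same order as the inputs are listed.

-52224; -49920; -54912

Execution, op by op:
  [43, 27, 16, 22, -28, 28] -> [-86, -54, -32, -44, 56, -56] -> [-344, -216, -128, -176, 224, -224] -> [2752, 1728, 1024, 1408, -1792, 1792] -> [-16512, -10368, -6144, -8448, 10752, -10752] -> [-16512, -10368, -6144, -8448, -10752] -> -52224
  [28, -7, 0, -50, 33, 36, -44, -3, 33, -1] -> [-56, 14, 0, 100, -66, -72, 88, 6, -66, 2] -> [-224, 56, 0, 400, -264, -288, 352, 24, -264, 8] -> [1792, -448, 0, -3200, 2112, 2304, -2816, -192, 2112, -64] -> [-10752, 2688, 0, 19200, -12672, -13824, 16896, 1152, -12672, 384] -> [-10752, -12672, -13824, -12672] -> -49920
  [43, 26, -21, -10, 36, 9, 29, -47] -> [-86, -52, 42, 20, -72, -18, -58, 94] -> [-344, -208, 168, 80, -288, -72, -232, 376] -> [2752, 1664, -1344, -640, 2304, 576, 1856, -3008] -> [-16512, -9984, 8064, 3840, -13824, -3456, -11136, 18048] -> [-16512, -9984, -13824, -3456, -11136] -> -54912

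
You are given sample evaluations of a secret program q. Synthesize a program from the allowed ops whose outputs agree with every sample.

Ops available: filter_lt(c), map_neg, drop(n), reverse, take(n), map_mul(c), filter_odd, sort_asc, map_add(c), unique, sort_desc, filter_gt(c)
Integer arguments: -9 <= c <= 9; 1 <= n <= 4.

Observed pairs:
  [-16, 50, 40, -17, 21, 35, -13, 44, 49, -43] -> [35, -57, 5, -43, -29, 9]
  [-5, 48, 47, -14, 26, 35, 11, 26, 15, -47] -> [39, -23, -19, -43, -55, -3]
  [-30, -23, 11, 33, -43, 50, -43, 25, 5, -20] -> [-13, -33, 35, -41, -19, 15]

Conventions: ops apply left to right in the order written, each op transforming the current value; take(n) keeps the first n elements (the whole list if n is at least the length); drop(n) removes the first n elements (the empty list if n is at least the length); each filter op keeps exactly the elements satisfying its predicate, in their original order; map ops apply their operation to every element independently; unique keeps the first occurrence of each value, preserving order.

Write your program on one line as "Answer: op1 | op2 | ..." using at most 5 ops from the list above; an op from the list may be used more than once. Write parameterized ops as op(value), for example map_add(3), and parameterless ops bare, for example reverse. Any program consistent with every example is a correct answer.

unique | map_add(8) | reverse | map_neg | filter_odd

Check, running the answer program on each example:
  [-16, 50, 40, -17, 21, 35, -13, 44, 49, -43] -> [-16, 50, 40, -17, 21, 35, -13, 44, 49, -43] -> [-8, 58, 48, -9, 29, 43, -5, 52, 57, -35] -> [-35, 57, 52, -5, 43, 29, -9, 48, 58, -8] -> [35, -57, -52, 5, -43, -29, 9, -48, -58, 8] -> [35, -57, 5, -43, -29, 9]
  [-5, 48, 47, -14, 26, 35, 11, 26, 15, -47] -> [-5, 48, 47, -14, 26, 35, 11, 15, -47] -> [3, 56, 55, -6, 34, 43, 19, 23, -39] -> [-39, 23, 19, 43, 34, -6, 55, 56, 3] -> [39, -23, -19, -43, -34, 6, -55, -56, -3] -> [39, -23, -19, -43, -55, -3]
  [-30, -23, 11, 33, -43, 50, -43, 25, 5, -20] -> [-30, -23, 11, 33, -43, 50, 25, 5, -20] -> [-22, -15, 19, 41, -35, 58, 33, 13, -12] -> [-12, 13, 33, 58, -35, 41, 19, -15, -22] -> [12, -13, -33, -58, 35, -41, -19, 15, 22] -> [-13, -33, 35, -41, -19, 15]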